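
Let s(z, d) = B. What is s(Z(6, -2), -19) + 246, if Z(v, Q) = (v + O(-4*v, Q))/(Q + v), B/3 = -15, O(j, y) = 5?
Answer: 201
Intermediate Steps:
B = -45 (B = 3*(-15) = -45)
Z(v, Q) = (5 + v)/(Q + v) (Z(v, Q) = (v + 5)/(Q + v) = (5 + v)/(Q + v))
s(z, d) = -45
s(Z(6, -2), -19) + 246 = -45 + 246 = 201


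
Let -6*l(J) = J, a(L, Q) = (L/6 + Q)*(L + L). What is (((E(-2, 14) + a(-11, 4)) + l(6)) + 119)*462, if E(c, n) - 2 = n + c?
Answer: 38962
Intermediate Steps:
a(L, Q) = 2*L*(Q + L/6) (a(L, Q) = (L*(⅙) + Q)*(2*L) = (L/6 + Q)*(2*L) = (Q + L/6)*(2*L) = 2*L*(Q + L/6))
l(J) = -J/6
E(c, n) = 2 + c + n (E(c, n) = 2 + (n + c) = 2 + (c + n) = 2 + c + n)
(((E(-2, 14) + a(-11, 4)) + l(6)) + 119)*462 = ((((2 - 2 + 14) + (⅓)*(-11)*(-11 + 6*4)) - ⅙*6) + 119)*462 = (((14 + (⅓)*(-11)*(-11 + 24)) - 1) + 119)*462 = (((14 + (⅓)*(-11)*13) - 1) + 119)*462 = (((14 - 143/3) - 1) + 119)*462 = ((-101/3 - 1) + 119)*462 = (-104/3 + 119)*462 = (253/3)*462 = 38962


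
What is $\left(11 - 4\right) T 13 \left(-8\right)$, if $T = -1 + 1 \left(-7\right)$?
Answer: $5824$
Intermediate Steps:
$T = -8$ ($T = -1 - 7 = -8$)
$\left(11 - 4\right) T 13 \left(-8\right) = \left(11 - 4\right) \left(-8\right) 13 \left(-8\right) = \left(11 - 4\right) \left(-8\right) \left(-104\right) = 7 \left(-8\right) \left(-104\right) = \left(-56\right) \left(-104\right) = 5824$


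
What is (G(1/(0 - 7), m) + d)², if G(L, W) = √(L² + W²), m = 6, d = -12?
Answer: (84 - √1765)²/49 ≈ 35.980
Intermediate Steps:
(G(1/(0 - 7), m) + d)² = (√((1/(0 - 7))² + 6²) - 12)² = (√((1/(-7))² + 36) - 12)² = (√((-⅐)² + 36) - 12)² = (√(1/49 + 36) - 12)² = (√(1765/49) - 12)² = (√1765/7 - 12)² = (-12 + √1765/7)²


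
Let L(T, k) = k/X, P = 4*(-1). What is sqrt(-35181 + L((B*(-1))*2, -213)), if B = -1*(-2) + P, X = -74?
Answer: I*sqrt(192635394)/74 ≈ 187.56*I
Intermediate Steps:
P = -4
B = -2 (B = -1*(-2) - 4 = 2 - 4 = -2)
L(T, k) = -k/74 (L(T, k) = k/(-74) = -k/74)
sqrt(-35181 + L((B*(-1))*2, -213)) = sqrt(-35181 - 1/74*(-213)) = sqrt(-35181 + 213/74) = sqrt(-2603181/74) = I*sqrt(192635394)/74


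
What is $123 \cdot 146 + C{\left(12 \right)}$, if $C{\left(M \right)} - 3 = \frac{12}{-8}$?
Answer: $\frac{35919}{2} \approx 17960.0$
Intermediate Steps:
$C{\left(M \right)} = \frac{3}{2}$ ($C{\left(M \right)} = 3 + \frac{12}{-8} = 3 + 12 \left(- \frac{1}{8}\right) = 3 - \frac{3}{2} = \frac{3}{2}$)
$123 \cdot 146 + C{\left(12 \right)} = 123 \cdot 146 + \frac{3}{2} = 17958 + \frac{3}{2} = \frac{35919}{2}$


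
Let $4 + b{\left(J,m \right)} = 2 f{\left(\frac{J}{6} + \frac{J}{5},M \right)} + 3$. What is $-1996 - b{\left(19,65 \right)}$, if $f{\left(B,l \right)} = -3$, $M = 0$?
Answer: $-1989$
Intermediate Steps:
$b{\left(J,m \right)} = -7$ ($b{\left(J,m \right)} = -4 + \left(2 \left(-3\right) + 3\right) = -4 + \left(-6 + 3\right) = -4 - 3 = -7$)
$-1996 - b{\left(19,65 \right)} = -1996 - -7 = -1996 + 7 = -1989$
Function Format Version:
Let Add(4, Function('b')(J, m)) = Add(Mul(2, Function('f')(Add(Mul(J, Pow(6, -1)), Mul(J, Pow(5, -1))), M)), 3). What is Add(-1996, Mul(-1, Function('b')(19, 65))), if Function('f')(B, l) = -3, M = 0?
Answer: -1989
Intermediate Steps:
Function('b')(J, m) = -7 (Function('b')(J, m) = Add(-4, Add(Mul(2, -3), 3)) = Add(-4, Add(-6, 3)) = Add(-4, -3) = -7)
Add(-1996, Mul(-1, Function('b')(19, 65))) = Add(-1996, Mul(-1, -7)) = Add(-1996, 7) = -1989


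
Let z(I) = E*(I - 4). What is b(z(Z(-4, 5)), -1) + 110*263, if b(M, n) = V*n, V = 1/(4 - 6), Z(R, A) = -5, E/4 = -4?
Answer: 57861/2 ≈ 28931.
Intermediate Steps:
E = -16 (E = 4*(-4) = -16)
V = -½ (V = 1/(-2) = -½ ≈ -0.50000)
z(I) = 64 - 16*I (z(I) = -16*(I - 4) = -16*(-4 + I) = 64 - 16*I)
b(M, n) = -n/2
b(z(Z(-4, 5)), -1) + 110*263 = -½*(-1) + 110*263 = ½ + 28930 = 57861/2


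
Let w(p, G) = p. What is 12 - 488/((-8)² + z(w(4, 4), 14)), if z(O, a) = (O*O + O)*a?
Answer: 455/43 ≈ 10.581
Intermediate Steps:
z(O, a) = a*(O + O²) (z(O, a) = (O² + O)*a = (O + O²)*a = a*(O + O²))
12 - 488/((-8)² + z(w(4, 4), 14)) = 12 - 488/((-8)² + 4*14*(1 + 4)) = 12 - 488/(64 + 4*14*5) = 12 - 488/(64 + 280) = 12 - 488/344 = 12 + (1/344)*(-488) = 12 - 61/43 = 455/43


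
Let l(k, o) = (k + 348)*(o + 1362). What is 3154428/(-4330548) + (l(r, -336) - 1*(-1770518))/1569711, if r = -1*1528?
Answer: -70198194419/188825245323 ≈ -0.37176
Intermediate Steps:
r = -1528
l(k, o) = (348 + k)*(1362 + o)
3154428/(-4330548) + (l(r, -336) - 1*(-1770518))/1569711 = 3154428/(-4330548) + ((473976 + 348*(-336) + 1362*(-1528) - 1528*(-336)) - 1*(-1770518))/1569711 = 3154428*(-1/4330548) + ((473976 - 116928 - 2081136 + 513408) + 1770518)*(1/1569711) = -87623/120293 + (-1210680 + 1770518)*(1/1569711) = -87623/120293 + 559838*(1/1569711) = -87623/120293 + 559838/1569711 = -70198194419/188825245323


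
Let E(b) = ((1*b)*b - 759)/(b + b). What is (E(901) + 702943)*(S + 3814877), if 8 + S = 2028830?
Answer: 217852123853508/53 ≈ 4.1104e+12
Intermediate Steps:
S = 2028822 (S = -8 + 2028830 = 2028822)
E(b) = (-759 + b²)/(2*b) (E(b) = (b*b - 759)/((2*b)) = (b² - 759)*(1/(2*b)) = (-759 + b²)*(1/(2*b)) = (-759 + b²)/(2*b))
(E(901) + 702943)*(S + 3814877) = ((½)*(-759 + 901²)/901 + 702943)*(2028822 + 3814877) = ((½)*(1/901)*(-759 + 811801) + 702943)*5843699 = ((½)*(1/901)*811042 + 702943)*5843699 = (405521/901 + 702943)*5843699 = (633757164/901)*5843699 = 217852123853508/53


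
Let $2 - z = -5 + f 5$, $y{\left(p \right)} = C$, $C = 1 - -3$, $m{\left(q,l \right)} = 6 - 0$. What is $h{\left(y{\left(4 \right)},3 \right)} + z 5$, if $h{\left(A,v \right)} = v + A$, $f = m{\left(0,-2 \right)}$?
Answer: $-108$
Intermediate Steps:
$m{\left(q,l \right)} = 6$ ($m{\left(q,l \right)} = 6 + 0 = 6$)
$C = 4$ ($C = 1 + 3 = 4$)
$y{\left(p \right)} = 4$
$f = 6$
$h{\left(A,v \right)} = A + v$
$z = -23$ ($z = 2 - \left(-5 + 6 \cdot 5\right) = 2 - \left(-5 + 30\right) = 2 - 25 = -23$)
$h{\left(y{\left(4 \right)},3 \right)} + z 5 = \left(4 + 3\right) - 115 = 7 - 115 = -108$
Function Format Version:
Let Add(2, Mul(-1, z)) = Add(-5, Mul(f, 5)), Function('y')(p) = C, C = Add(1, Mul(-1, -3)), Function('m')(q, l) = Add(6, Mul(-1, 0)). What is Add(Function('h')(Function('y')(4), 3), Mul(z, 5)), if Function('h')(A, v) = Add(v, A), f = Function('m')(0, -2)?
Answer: -108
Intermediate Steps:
Function('m')(q, l) = 6 (Function('m')(q, l) = Add(6, 0) = 6)
C = 4 (C = Add(1, 3) = 4)
Function('y')(p) = 4
f = 6
Function('h')(A, v) = Add(A, v)
z = -23 (z = Add(2, Mul(-1, Add(-5, Mul(6, 5)))) = Add(2, Mul(-1, Add(-5, 30))) = Add(2, Mul(-1, 25)) = Add(2, -25) = -23)
Add(Function('h')(Function('y')(4), 3), Mul(z, 5)) = Add(Add(4, 3), Mul(-23, 5)) = Add(7, -115) = -108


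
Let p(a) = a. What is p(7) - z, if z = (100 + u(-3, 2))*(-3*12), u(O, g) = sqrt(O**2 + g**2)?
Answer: 3607 + 36*sqrt(13) ≈ 3736.8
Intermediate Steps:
z = -3600 - 36*sqrt(13) (z = (100 + sqrt((-3)**2 + 2**2))*(-3*12) = (100 + sqrt(9 + 4))*(-36) = (100 + sqrt(13))*(-36) = -3600 - 36*sqrt(13) ≈ -3729.8)
p(7) - z = 7 - (-3600 - 36*sqrt(13)) = 7 + (3600 + 36*sqrt(13)) = 3607 + 36*sqrt(13)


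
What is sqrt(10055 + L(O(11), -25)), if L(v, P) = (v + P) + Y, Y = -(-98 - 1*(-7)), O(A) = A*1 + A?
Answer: 21*sqrt(23) ≈ 100.71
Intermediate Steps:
O(A) = 2*A (O(A) = A + A = 2*A)
Y = 91 (Y = -(-98 + 7) = -1*(-91) = 91)
L(v, P) = 91 + P + v (L(v, P) = (v + P) + 91 = (P + v) + 91 = 91 + P + v)
sqrt(10055 + L(O(11), -25)) = sqrt(10055 + (91 - 25 + 2*11)) = sqrt(10055 + (91 - 25 + 22)) = sqrt(10055 + 88) = sqrt(10143) = 21*sqrt(23)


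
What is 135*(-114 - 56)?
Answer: -22950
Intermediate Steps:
135*(-114 - 56) = 135*(-170) = -22950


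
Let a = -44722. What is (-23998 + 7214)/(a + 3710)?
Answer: 4196/10253 ≈ 0.40925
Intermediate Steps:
(-23998 + 7214)/(a + 3710) = (-23998 + 7214)/(-44722 + 3710) = -16784/(-41012) = -16784*(-1/41012) = 4196/10253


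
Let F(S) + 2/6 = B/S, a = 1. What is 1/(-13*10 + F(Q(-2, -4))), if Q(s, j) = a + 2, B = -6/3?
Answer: -1/131 ≈ -0.0076336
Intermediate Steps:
B = -2 (B = -6*1/3 = -2)
Q(s, j) = 3 (Q(s, j) = 1 + 2 = 3)
F(S) = -1/3 - 2/S
1/(-13*10 + F(Q(-2, -4))) = 1/(-13*10 + (1/3)*(-6 - 1*3)/3) = 1/(-130 + (1/3)*(1/3)*(-6 - 3)) = 1/(-130 + (1/3)*(1/3)*(-9)) = 1/(-130 - 1) = 1/(-131) = -1/131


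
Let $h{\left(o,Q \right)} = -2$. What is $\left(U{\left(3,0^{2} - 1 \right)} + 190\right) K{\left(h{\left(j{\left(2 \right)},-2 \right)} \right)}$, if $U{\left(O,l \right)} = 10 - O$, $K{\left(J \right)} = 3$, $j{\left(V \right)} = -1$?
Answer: $591$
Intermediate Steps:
$\left(U{\left(3,0^{2} - 1 \right)} + 190\right) K{\left(h{\left(j{\left(2 \right)},-2 \right)} \right)} = \left(\left(10 - 3\right) + 190\right) 3 = \left(7 + 190\right) 3 = 197 \cdot 3 = 591$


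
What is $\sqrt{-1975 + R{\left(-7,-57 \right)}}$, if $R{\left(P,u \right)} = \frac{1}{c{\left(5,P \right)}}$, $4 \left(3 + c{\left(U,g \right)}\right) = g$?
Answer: $\frac{i \sqrt{713051}}{19} \approx 44.443 i$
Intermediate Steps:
$c{\left(U,g \right)} = -3 + \frac{g}{4}$
$R{\left(P,u \right)} = \frac{1}{-3 + \frac{P}{4}}$
$\sqrt{-1975 + R{\left(-7,-57 \right)}} = \sqrt{-1975 + \frac{4}{-12 - 7}} = \sqrt{-1975 + \frac{4}{-19}} = \sqrt{-1975 + 4 \left(- \frac{1}{19}\right)} = \sqrt{-1975 - \frac{4}{19}} = \sqrt{- \frac{37529}{19}} = \frac{i \sqrt{713051}}{19}$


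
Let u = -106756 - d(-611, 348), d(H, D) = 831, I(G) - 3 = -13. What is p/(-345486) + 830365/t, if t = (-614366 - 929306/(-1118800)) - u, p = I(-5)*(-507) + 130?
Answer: -1140524924861200/689735325435051 ≈ -1.6536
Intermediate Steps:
I(G) = -10 (I(G) = 3 - 13 = -10)
u = -107587 (u = -106756 - 1*831 = -106756 - 831 = -107587)
p = 5200 (p = -10*(-507) + 130 = 5070 + 130 = 5200)
t = -283491707947/559400 (t = (-614366 - 929306/(-1118800)) - 1*(-107587) = (-614366 - 929306*(-1)/1118800) + 107587 = (-614366 - 1*(-464653/559400)) + 107587 = (-614366 + 464653/559400) + 107587 = -343675875747/559400 + 107587 = -283491707947/559400 ≈ -5.0678e+5)
p/(-345486) + 830365/t = 5200/(-345486) + 830365/(-283491707947/559400) = 5200*(-1/345486) + 830365*(-559400/283491707947) = -2600/172743 - 464506181000/283491707947 = -1140524924861200/689735325435051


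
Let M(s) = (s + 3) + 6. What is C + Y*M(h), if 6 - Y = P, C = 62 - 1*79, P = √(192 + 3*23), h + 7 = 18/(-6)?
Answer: -23 + 3*√29 ≈ -6.8445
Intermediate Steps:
h = -10 (h = -7 + 18/(-6) = -7 + 18*(-⅙) = -7 - 3 = -10)
P = 3*√29 (P = √(192 + 69) = √261 = 3*√29 ≈ 16.155)
M(s) = 9 + s (M(s) = (3 + s) + 6 = 9 + s)
C = -17 (C = 62 - 79 = -17)
Y = 6 - 3*√29 ≈ -10.155
C + Y*M(h) = -17 + (6 - 3*√29)*(9 - 10) = -17 + (6 - 3*√29)*(-1) = -17 + (-6 + 3*√29) = -23 + 3*√29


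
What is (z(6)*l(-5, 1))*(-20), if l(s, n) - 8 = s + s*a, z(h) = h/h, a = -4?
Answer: -460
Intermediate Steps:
z(h) = 1
l(s, n) = 8 - 3*s (l(s, n) = 8 + (s + s*(-4)) = 8 + (s - 4*s) = 8 - 3*s)
(z(6)*l(-5, 1))*(-20) = (1*(8 - 3*(-5)))*(-20) = (1*(8 + 15))*(-20) = (1*23)*(-20) = 23*(-20) = -460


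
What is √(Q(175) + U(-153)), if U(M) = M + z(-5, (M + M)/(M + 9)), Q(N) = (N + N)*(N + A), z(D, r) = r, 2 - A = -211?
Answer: 3*√241154/4 ≈ 368.31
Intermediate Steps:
A = 213 (A = 2 - 1*(-211) = 2 + 211 = 213)
Q(N) = 2*N*(213 + N) (Q(N) = (N + N)*(N + 213) = (2*N)*(213 + N) = 2*N*(213 + N))
U(M) = M + 2*M/(9 + M) (U(M) = M + (M + M)/(M + 9) = M + (2*M)/(9 + M) = M + 2*M/(9 + M))
√(Q(175) + U(-153)) = √(2*175*(213 + 175) - 153*(11 - 153)/(9 - 153)) = √(2*175*388 - 153*(-142)/(-144)) = √(135800 - 153*(-1/144)*(-142)) = √(135800 - 1207/8) = √(1085193/8) = 3*√241154/4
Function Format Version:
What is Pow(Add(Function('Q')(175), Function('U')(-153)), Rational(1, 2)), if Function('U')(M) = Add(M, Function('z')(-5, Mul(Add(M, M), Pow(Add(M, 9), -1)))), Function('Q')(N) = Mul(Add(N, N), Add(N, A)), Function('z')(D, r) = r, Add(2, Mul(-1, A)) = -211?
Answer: Mul(Rational(3, 4), Pow(241154, Rational(1, 2))) ≈ 368.31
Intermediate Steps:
A = 213 (A = Add(2, Mul(-1, -211)) = Add(2, 211) = 213)
Function('Q')(N) = Mul(2, N, Add(213, N)) (Function('Q')(N) = Mul(Add(N, N), Add(N, 213)) = Mul(Mul(2, N), Add(213, N)) = Mul(2, N, Add(213, N)))
Function('U')(M) = Add(M, Mul(2, M, Pow(Add(9, M), -1))) (Function('U')(M) = Add(M, Mul(Add(M, M), Pow(Add(M, 9), -1))) = Add(M, Mul(Mul(2, M), Pow(Add(9, M), -1))) = Add(M, Mul(2, M, Pow(Add(9, M), -1))))
Pow(Add(Function('Q')(175), Function('U')(-153)), Rational(1, 2)) = Pow(Add(Mul(2, 175, Add(213, 175)), Mul(-153, Pow(Add(9, -153), -1), Add(11, -153))), Rational(1, 2)) = Pow(Add(Mul(2, 175, 388), Mul(-153, Pow(-144, -1), -142)), Rational(1, 2)) = Pow(Add(135800, Mul(-153, Rational(-1, 144), -142)), Rational(1, 2)) = Pow(Add(135800, Rational(-1207, 8)), Rational(1, 2)) = Pow(Rational(1085193, 8), Rational(1, 2)) = Mul(Rational(3, 4), Pow(241154, Rational(1, 2)))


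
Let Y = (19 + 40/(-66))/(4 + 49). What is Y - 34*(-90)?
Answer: 5352547/1749 ≈ 3060.3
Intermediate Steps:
Y = 607/1749 (Y = (19 + 40*(-1/66))/53 = (19 - 20/33)*(1/53) = (607/33)*(1/53) = 607/1749 ≈ 0.34706)
Y - 34*(-90) = 607/1749 - 34*(-90) = 607/1749 + 3060 = 5352547/1749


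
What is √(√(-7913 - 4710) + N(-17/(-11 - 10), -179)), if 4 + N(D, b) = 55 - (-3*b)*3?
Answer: √(-1560 + I*√12623) ≈ 1.4214 + 39.522*I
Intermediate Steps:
N(D, b) = 51 + 9*b (N(D, b) = -4 + (55 - (-3*b)*3) = -4 + (55 - (-9)*b) = -4 + (55 + 9*b) = 51 + 9*b)
√(√(-7913 - 4710) + N(-17/(-11 - 10), -179)) = √(√(-7913 - 4710) + (51 + 9*(-179))) = √(√(-12623) + (51 - 1611)) = √(I*√12623 - 1560) = √(-1560 + I*√12623)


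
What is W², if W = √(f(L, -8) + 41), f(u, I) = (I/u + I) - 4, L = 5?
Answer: 137/5 ≈ 27.400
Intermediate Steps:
f(u, I) = -4 + I + I/u (f(u, I) = (I + I/u) - 4 = -4 + I + I/u)
W = √685/5 (W = √((-4 - 8 - 8/5) + 41) = √(-68/5 + 41) = √(137/5) = √685/5 ≈ 5.2345)
W² = (√685/5)² = 137/5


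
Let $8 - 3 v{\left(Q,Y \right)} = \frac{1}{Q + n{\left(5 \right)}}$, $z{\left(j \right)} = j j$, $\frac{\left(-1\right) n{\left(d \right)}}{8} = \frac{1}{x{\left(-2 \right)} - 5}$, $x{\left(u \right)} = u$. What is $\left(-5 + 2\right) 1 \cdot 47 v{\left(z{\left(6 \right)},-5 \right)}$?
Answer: $- \frac{97431}{260} \approx -374.73$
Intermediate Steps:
$n{\left(d \right)} = \frac{8}{7}$ ($n{\left(d \right)} = - \frac{8}{-2 - 5} = - \frac{8}{-7} = \left(-8\right) \left(- \frac{1}{7}\right) = \frac{8}{7}$)
$z{\left(j \right)} = j^{2}$
$v{\left(Q,Y \right)} = \frac{8}{3} - \frac{1}{3 \left(\frac{8}{7} + Q\right)}$ ($v{\left(Q,Y \right)} = \frac{8}{3} - \frac{1}{3 \left(Q + \frac{8}{7}\right)} = \frac{8}{3} - \frac{1}{3 \left(\frac{8}{7} + Q\right)}$)
$\left(-5 + 2\right) 1 \cdot 47 v{\left(z{\left(6 \right)},-5 \right)} = \left(-5 + 2\right) 1 \cdot 47 \frac{57 + 56 \cdot 6^{2}}{3 \left(8 + 7 \cdot 6^{2}\right)} = \left(-3\right) 1 \cdot 47 \frac{57 + 56 \cdot 36}{3 \left(8 + 7 \cdot 36\right)} = \left(-3\right) 47 \frac{57 + 2016}{3 \left(8 + 252\right)} = - 141 \cdot \frac{1}{3} \cdot \frac{1}{260} \cdot 2073 = \left(-141\right) \frac{691}{260} = - \frac{97431}{260}$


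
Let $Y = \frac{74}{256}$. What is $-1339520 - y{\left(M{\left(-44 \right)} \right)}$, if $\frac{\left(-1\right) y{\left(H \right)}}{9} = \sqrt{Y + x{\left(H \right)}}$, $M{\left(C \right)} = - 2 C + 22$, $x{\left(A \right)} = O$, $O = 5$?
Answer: $-1339520 + \frac{9 \sqrt{1354}}{16} \approx -1.3395 \cdot 10^{6}$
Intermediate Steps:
$x{\left(A \right)} = 5$
$Y = \frac{37}{128}$ ($Y = 74 \cdot \frac{1}{256} = \frac{37}{128} \approx 0.28906$)
$M{\left(C \right)} = 22 - 2 C$
$y{\left(H \right)} = - \frac{9 \sqrt{1354}}{16}$ ($y{\left(H \right)} = - 9 \sqrt{\frac{37}{128} + 5} = - 9 \sqrt{\frac{677}{128}} = - 9 \frac{\sqrt{1354}}{16} = - \frac{9 \sqrt{1354}}{16}$)
$-1339520 - y{\left(M{\left(-44 \right)} \right)} = -1339520 - - \frac{9 \sqrt{1354}}{16} = -1339520 + \frac{9 \sqrt{1354}}{16}$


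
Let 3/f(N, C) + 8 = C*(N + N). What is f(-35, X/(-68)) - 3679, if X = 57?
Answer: -6338815/1723 ≈ -3678.9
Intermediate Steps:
f(N, C) = 3/(-8 + 2*C*N) (f(N, C) = 3/(-8 + C*(N + N)) = 3/(-8 + C*(2*N)) = 3/(-8 + 2*C*N))
f(-35, X/(-68)) - 3679 = 3/(2*(-4 + (57/(-68))*(-35))) - 3679 = 3/(2*(-4 + (57*(-1/68))*(-35))) - 3679 = 3/(2*(-4 - 57/68*(-35))) - 3679 = 3/(2*(-4 + 1995/68)) - 3679 = 3/(2*(1723/68)) - 3679 = (3/2)*(68/1723) - 3679 = 102/1723 - 3679 = -6338815/1723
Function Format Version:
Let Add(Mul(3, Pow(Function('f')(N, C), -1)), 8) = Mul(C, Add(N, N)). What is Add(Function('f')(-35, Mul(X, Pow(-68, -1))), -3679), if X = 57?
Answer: Rational(-6338815, 1723) ≈ -3678.9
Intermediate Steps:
Function('f')(N, C) = Mul(3, Pow(Add(-8, Mul(2, C, N)), -1)) (Function('f')(N, C) = Mul(3, Pow(Add(-8, Mul(C, Add(N, N))), -1)) = Mul(3, Pow(Add(-8, Mul(C, Mul(2, N))), -1)) = Mul(3, Pow(Add(-8, Mul(2, C, N)), -1)))
Add(Function('f')(-35, Mul(X, Pow(-68, -1))), -3679) = Add(Mul(Rational(3, 2), Pow(Add(-4, Mul(Mul(57, Pow(-68, -1)), -35)), -1)), -3679) = Add(Mul(Rational(3, 2), Pow(Add(-4, Mul(Mul(57, Rational(-1, 68)), -35)), -1)), -3679) = Add(Mul(Rational(3, 2), Pow(Add(-4, Mul(Rational(-57, 68), -35)), -1)), -3679) = Add(Mul(Rational(3, 2), Pow(Add(-4, Rational(1995, 68)), -1)), -3679) = Add(Mul(Rational(3, 2), Pow(Rational(1723, 68), -1)), -3679) = Add(Mul(Rational(3, 2), Rational(68, 1723)), -3679) = Add(Rational(102, 1723), -3679) = Rational(-6338815, 1723)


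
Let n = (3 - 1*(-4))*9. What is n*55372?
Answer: 3488436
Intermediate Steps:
n = 63 (n = (3 + 4)*9 = 7*9 = 63)
n*55372 = 63*55372 = 3488436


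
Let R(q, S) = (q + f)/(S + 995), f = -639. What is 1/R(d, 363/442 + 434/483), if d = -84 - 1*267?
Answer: -2763451/2744820 ≈ -1.0068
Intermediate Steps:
d = -351 (d = -84 - 267 = -351)
R(q, S) = (-639 + q)/(995 + S) (R(q, S) = (q - 639)/(S + 995) = (-639 + q)/(995 + S))
1/R(d, 363/442 + 434/483) = 1/((-639 - 351)/(995 + (363/442 + 434/483))) = 1/(-990/(995 + (363*(1/442) + 434*(1/483)))) = 1/(-990/(995 + (363/442 + 62/69))) = 1/(-990/(995 + 52451/30498)) = 1/(-990/(30397961/30498)) = 1/((30498/30397961)*(-990)) = 1/(-2744820/2763451) = -2763451/2744820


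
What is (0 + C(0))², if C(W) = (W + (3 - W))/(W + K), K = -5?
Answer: 9/25 ≈ 0.36000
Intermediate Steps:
C(W) = 3/(-5 + W) (C(W) = (W + (3 - W))/(W - 5) = 3/(-5 + W))
(0 + C(0))² = (0 + 3/(-5 + 0))² = (0 + 3/(-5))² = (0 + 3*(-⅕))² = (0 - ⅗)² = (-⅗)² = 9/25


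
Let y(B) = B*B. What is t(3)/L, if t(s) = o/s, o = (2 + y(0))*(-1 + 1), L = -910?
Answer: 0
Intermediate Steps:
y(B) = B²
o = 0 (o = (2 + 0²)*(-1 + 1) = (2 + 0)*0 = 2*0 = 0)
t(s) = 0 (t(s) = 0/s = 0)
t(3)/L = 0/(-910) = 0*(-1/910) = 0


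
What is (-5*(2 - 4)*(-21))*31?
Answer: -6510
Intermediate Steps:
(-5*(2 - 4)*(-21))*31 = (-5*(-2)*(-21))*31 = (10*(-21))*31 = -210*31 = -6510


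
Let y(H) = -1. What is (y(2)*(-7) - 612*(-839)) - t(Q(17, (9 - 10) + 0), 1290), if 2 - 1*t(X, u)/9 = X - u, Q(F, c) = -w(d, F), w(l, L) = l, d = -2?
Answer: 501865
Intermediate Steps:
Q(F, c) = 2 (Q(F, c) = -1*(-2) = 2)
t(X, u) = 18 - 9*X + 9*u (t(X, u) = 18 - 9*(X - u) = 18 + (-9*X + 9*u) = 18 - 9*X + 9*u)
(y(2)*(-7) - 612*(-839)) - t(Q(17, (9 - 10) + 0), 1290) = (-1*(-7) - 612*(-839)) - (18 - 9*2 + 9*1290) = (7 + 513468) - (18 - 18 + 11610) = 513475 - 1*11610 = 513475 - 11610 = 501865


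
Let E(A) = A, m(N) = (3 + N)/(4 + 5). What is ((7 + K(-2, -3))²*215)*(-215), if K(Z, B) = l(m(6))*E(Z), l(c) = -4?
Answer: -10400625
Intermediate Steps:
m(N) = ⅓ + N/9 (m(N) = (3 + N)/9 = (3 + N)*(⅑) = ⅓ + N/9)
K(Z, B) = -4*Z
((7 + K(-2, -3))²*215)*(-215) = ((7 - 4*(-2))²*215)*(-215) = ((7 + 8)²*215)*(-215) = (15²*215)*(-215) = (225*215)*(-215) = 48375*(-215) = -10400625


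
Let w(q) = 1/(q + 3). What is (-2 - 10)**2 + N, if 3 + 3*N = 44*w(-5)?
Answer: 407/3 ≈ 135.67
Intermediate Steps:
w(q) = 1/(3 + q)
N = -25/3 (N = -1 + (44/(3 - 5))/3 = -1 + (44/(-2))/3 = -1 + (44*(-1/2))/3 = -1 + (1/3)*(-22) = -1 - 22/3 = -25/3 ≈ -8.3333)
(-2 - 10)**2 + N = (-2 - 10)**2 - 25/3 = (-12)**2 - 25/3 = 144 - 25/3 = 407/3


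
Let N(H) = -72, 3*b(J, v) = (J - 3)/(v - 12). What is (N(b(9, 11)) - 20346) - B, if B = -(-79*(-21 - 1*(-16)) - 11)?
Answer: -20034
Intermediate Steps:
b(J, v) = (-3 + J)/(3*(-12 + v)) (b(J, v) = ((J - 3)/(v - 12))/3 = ((-3 + J)/(-12 + v))/3 = (-3 + J)/(3*(-12 + v)))
B = -384 (B = -(-79*(-21 + 16) - 11) = -(-79*(-5) - 11) = -(395 - 11) = -1*384 = -384)
(N(b(9, 11)) - 20346) - B = (-72 - 20346) - 1*(-384) = -20418 + 384 = -20034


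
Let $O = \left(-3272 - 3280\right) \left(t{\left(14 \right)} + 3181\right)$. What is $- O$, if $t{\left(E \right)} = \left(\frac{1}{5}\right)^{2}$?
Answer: $\frac{521054352}{25} \approx 2.0842 \cdot 10^{7}$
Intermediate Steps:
$t{\left(E \right)} = \frac{1}{25}$ ($t{\left(E \right)} = \left(\frac{1}{5}\right)^{2} = \frac{1}{25}$)
$O = - \frac{521054352}{25}$ ($O = \left(-3272 - 3280\right) \left(\frac{1}{25} + 3181\right) = \left(-6552\right) \frac{79526}{25} = - \frac{521054352}{25} \approx -2.0842 \cdot 10^{7}$)
$- O = \left(-1\right) \left(- \frac{521054352}{25}\right) = \frac{521054352}{25}$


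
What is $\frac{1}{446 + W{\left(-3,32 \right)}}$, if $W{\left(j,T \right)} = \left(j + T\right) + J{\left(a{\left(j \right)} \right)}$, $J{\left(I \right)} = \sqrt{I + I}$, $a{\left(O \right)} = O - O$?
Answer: $\frac{1}{475} \approx 0.0021053$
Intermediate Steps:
$a{\left(O \right)} = 0$
$J{\left(I \right)} = \sqrt{2} \sqrt{I}$ ($J{\left(I \right)} = \sqrt{2 I} = \sqrt{2} \sqrt{I}$)
$W{\left(j,T \right)} = T + j$ ($W{\left(j,T \right)} = \left(j + T\right) + \sqrt{2} \sqrt{0} = \left(T + j\right) + \sqrt{2} \cdot 0 = \left(T + j\right) + 0 = T + j$)
$\frac{1}{446 + W{\left(-3,32 \right)}} = \frac{1}{446 + \left(32 - 3\right)} = \frac{1}{446 + 29} = \frac{1}{475}$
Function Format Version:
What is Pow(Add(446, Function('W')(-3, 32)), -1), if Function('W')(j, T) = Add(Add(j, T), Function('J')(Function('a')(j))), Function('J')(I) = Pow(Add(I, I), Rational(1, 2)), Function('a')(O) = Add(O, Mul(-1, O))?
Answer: Rational(1, 475) ≈ 0.0021053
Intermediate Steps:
Function('a')(O) = 0
Function('J')(I) = Mul(Pow(2, Rational(1, 2)), Pow(I, Rational(1, 2))) (Function('J')(I) = Pow(Mul(2, I), Rational(1, 2)) = Mul(Pow(2, Rational(1, 2)), Pow(I, Rational(1, 2))))
Function('W')(j, T) = Add(T, j) (Function('W')(j, T) = Add(Add(j, T), Mul(Pow(2, Rational(1, 2)), Pow(0, Rational(1, 2)))) = Add(Add(T, j), Mul(Pow(2, Rational(1, 2)), 0)) = Add(Add(T, j), 0) = Add(T, j))
Pow(Add(446, Function('W')(-3, 32)), -1) = Pow(Add(446, Add(32, -3)), -1) = Pow(Add(446, 29), -1) = Pow(475, -1) = Rational(1, 475)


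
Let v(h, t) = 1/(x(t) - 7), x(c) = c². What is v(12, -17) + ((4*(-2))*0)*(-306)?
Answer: 1/282 ≈ 0.0035461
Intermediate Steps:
v(h, t) = 1/(-7 + t²) (v(h, t) = 1/(t² - 7) = 1/(-7 + t²))
v(12, -17) + ((4*(-2))*0)*(-306) = 1/(-7 + (-17)²) + ((4*(-2))*0)*(-306) = 1/(-7 + 289) - 8*0*(-306) = 1/282 + 0*(-306) = 1/282 + 0 = 1/282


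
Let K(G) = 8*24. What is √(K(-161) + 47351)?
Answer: √47543 ≈ 218.04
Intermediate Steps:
K(G) = 192
√(K(-161) + 47351) = √(192 + 47351) = √47543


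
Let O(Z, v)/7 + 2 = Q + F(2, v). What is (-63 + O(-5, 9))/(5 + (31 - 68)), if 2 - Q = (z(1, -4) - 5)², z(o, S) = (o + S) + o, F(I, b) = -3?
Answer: 427/32 ≈ 13.344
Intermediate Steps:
z(o, S) = S + 2*o (z(o, S) = (S + o) + o = S + 2*o)
Q = -47 (Q = 2 - ((-4 + 2*1) - 5)² = 2 - ((-4 + 2) - 5)² = 2 - (-2 - 5)² = 2 - 1*(-7)² = 2 - 1*49 = 2 - 49 = -47)
O(Z, v) = -364 (O(Z, v) = -14 + 7*(-47 - 3) = -14 + 7*(-50) = -14 - 350 = -364)
(-63 + O(-5, 9))/(5 + (31 - 68)) = (-63 - 364)/(5 + (31 - 68)) = -427/(5 - 37) = -427/(-32) = -1/32*(-427) = 427/32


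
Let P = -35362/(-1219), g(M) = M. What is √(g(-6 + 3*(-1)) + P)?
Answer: √29732629/1219 ≈ 4.4731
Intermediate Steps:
P = 35362/1219 (P = -35362*(-1/1219) = 35362/1219 ≈ 29.009)
√(g(-6 + 3*(-1)) + P) = √((-6 + 3*(-1)) + 35362/1219) = √((-6 - 3) + 35362/1219) = √(-9 + 35362/1219) = √(24391/1219) = √29732629/1219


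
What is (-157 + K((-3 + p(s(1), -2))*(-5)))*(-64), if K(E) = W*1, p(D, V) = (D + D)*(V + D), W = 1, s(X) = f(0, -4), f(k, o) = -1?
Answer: 9984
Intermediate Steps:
s(X) = -1
p(D, V) = 2*D*(D + V) (p(D, V) = (2*D)*(D + V) = 2*D*(D + V))
K(E) = 1 (K(E) = 1*1 = 1)
(-157 + K((-3 + p(s(1), -2))*(-5)))*(-64) = (-157 + 1)*(-64) = -156*(-64) = 9984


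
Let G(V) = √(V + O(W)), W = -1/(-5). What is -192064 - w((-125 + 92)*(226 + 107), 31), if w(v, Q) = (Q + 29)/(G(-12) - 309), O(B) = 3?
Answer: -203779698/1061 + 2*I/1061 ≈ -1.9206e+5 + 0.001885*I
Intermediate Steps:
W = ⅕ (W = -1*(-⅕) = ⅕ ≈ 0.20000)
G(V) = √(3 + V) (G(V) = √(V + 3) = √(3 + V))
w(v, Q) = (-309 - 3*I)*(29 + Q)/95490 (w(v, Q) = (Q + 29)/(√(3 - 12) - 309) = (29 + Q)/(√(-9) - 309) = (29 + Q)/(3*I - 309) = (29 + Q)/(-309 + 3*I) = (29 + Q)*((-309 - 3*I)/95490) = (-309 - 3*I)*(29 + Q)/95490)
-192064 - w((-125 + 92)*(226 + 107), 31) = -192064 - (-1)*(29 + 31)*(103 + I)/31830 = -192064 - (-1)*60*(103 + I)/31830 = -192064 - (-206/1061 - 2*I/1061) = -192064 + (206/1061 + 2*I/1061) = -203779698/1061 + 2*I/1061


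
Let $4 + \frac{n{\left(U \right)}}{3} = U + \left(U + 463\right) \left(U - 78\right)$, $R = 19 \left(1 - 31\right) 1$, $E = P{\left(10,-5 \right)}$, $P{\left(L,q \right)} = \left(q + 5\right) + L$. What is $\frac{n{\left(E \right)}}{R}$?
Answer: $\frac{16079}{95} \approx 169.25$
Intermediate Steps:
$P{\left(L,q \right)} = 5 + L + q$ ($P{\left(L,q \right)} = \left(5 + q\right) + L = 5 + L + q$)
$E = 10$ ($E = 5 + 10 - 5 = 10$)
$R = -570$ ($R = 19 \left(1 - 31\right) 1 = 19 \left(-30\right) 1 = \left(-570\right) 1 = -570$)
$n{\left(U \right)} = -12 + 3 U + 3 \left(-78 + U\right) \left(463 + U\right)$ ($n{\left(U \right)} = -12 + 3 \left(U + \left(U + 463\right) \left(U - 78\right)\right) = -12 + 3 \left(U + \left(463 + U\right) \left(-78 + U\right)\right) = -12 + 3 \left(U + \left(-78 + U\right) \left(463 + U\right)\right) = -12 + \left(3 U + 3 \left(-78 + U\right) \left(463 + U\right)\right) = -12 + 3 U + 3 \left(-78 + U\right) \left(463 + U\right)$)
$\frac{n{\left(E \right)}}{R} = \frac{-108354 + 3 \cdot 10^{2} + 1158 \cdot 10}{-570} = \left(-108354 + 3 \cdot 100 + 11580\right) \left(- \frac{1}{570}\right) = \left(-108354 + 300 + 11580\right) \left(- \frac{1}{570}\right) = \left(-96474\right) \left(- \frac{1}{570}\right) = \frac{16079}{95}$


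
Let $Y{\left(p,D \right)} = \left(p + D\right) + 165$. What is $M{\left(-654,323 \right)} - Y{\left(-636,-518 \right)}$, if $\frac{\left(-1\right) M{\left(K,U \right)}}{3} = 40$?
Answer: $869$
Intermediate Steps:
$M{\left(K,U \right)} = -120$ ($M{\left(K,U \right)} = \left(-3\right) 40 = -120$)
$Y{\left(p,D \right)} = 165 + D + p$ ($Y{\left(p,D \right)} = \left(D + p\right) + 165 = 165 + D + p$)
$M{\left(-654,323 \right)} - Y{\left(-636,-518 \right)} = -120 - \left(165 - 518 - 636\right) = -120 - -989 = -120 + 989 = 869$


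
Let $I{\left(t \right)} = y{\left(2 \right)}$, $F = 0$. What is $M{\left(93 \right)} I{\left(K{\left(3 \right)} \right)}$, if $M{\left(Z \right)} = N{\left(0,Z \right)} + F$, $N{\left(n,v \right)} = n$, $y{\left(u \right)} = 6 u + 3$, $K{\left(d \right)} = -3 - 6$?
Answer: $0$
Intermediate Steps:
$K{\left(d \right)} = -9$ ($K{\left(d \right)} = -3 - 6 = -9$)
$y{\left(u \right)} = 3 + 6 u$
$M{\left(Z \right)} = 0$ ($M{\left(Z \right)} = 0 + 0 = 0$)
$I{\left(t \right)} = 15$ ($I{\left(t \right)} = 3 + 6 \cdot 2 = 3 + 12 = 15$)
$M{\left(93 \right)} I{\left(K{\left(3 \right)} \right)} = 0 \cdot 15 = 0$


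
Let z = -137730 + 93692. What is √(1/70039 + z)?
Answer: 3*I*√24002968265751/70039 ≈ 209.85*I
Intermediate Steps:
z = -44038
√(1/70039 + z) = √(1/70039 - 44038) = √(-3084377481/70039) = 3*I*√24002968265751/70039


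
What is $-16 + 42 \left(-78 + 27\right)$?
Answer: $-2158$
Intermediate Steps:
$-16 + 42 \left(-78 + 27\right) = -16 + 42 \left(-51\right) = -16 - 2142 = -2158$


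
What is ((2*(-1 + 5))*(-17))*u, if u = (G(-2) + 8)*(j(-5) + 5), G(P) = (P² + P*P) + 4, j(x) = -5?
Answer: 0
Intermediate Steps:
G(P) = 4 + 2*P² (G(P) = (P² + P²) + 4 = 2*P² + 4 = 4 + 2*P²)
u = 0 (u = ((4 + 2*(-2)²) + 8)*(-5 + 5) = ((4 + 2*4) + 8)*0 = ((4 + 8) + 8)*0 = (12 + 8)*0 = 20*0 = 0)
((2*(-1 + 5))*(-17))*u = ((2*(-1 + 5))*(-17))*0 = ((2*4)*(-17))*0 = (8*(-17))*0 = -136*0 = 0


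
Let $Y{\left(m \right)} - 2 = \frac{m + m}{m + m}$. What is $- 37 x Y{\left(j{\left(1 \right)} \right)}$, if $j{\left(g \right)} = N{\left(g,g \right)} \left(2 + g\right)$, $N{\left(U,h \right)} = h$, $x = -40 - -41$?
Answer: $-111$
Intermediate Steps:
$x = 1$ ($x = -40 + 41 = 1$)
$j{\left(g \right)} = g \left(2 + g\right)$
$Y{\left(m \right)} = 3$ ($Y{\left(m \right)} = 2 + \frac{m + m}{m + m} = 2 + \frac{2 m}{2 m} = 2 + 2 m \frac{1}{2 m} = 2 + 1 = 3$)
$- 37 x Y{\left(j{\left(1 \right)} \right)} = \left(-37\right) 1 \cdot 3 = \left(-37\right) 3 = -111$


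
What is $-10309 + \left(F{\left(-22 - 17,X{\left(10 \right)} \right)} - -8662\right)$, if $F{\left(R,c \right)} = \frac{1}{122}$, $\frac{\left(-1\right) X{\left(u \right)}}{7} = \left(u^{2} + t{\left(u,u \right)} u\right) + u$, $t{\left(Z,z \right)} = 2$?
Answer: $- \frac{200933}{122} \approx -1647.0$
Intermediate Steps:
$X{\left(u \right)} = - 21 u - 7 u^{2}$ ($X{\left(u \right)} = - 7 \left(\left(u^{2} + 2 u\right) + u\right) = - 7 \left(u^{2} + 3 u\right) = - 21 u - 7 u^{2}$)
$F{\left(R,c \right)} = \frac{1}{122}$
$-10309 + \left(F{\left(-22 - 17,X{\left(10 \right)} \right)} - -8662\right) = -10309 + \left(\frac{1}{122} - -8662\right) = -10309 + \left(\frac{1}{122} + 8662\right) = -10309 + \frac{1056765}{122} = - \frac{200933}{122}$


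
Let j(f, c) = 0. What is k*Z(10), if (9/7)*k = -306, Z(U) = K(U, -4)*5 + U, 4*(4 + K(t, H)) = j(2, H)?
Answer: 2380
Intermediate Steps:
K(t, H) = -4 (K(t, H) = -4 + (¼)*0 = -4 + 0 = -4)
Z(U) = -20 + U (Z(U) = -4*5 + U = -20 + U)
k = -238 (k = (7/9)*(-306) = -238)
k*Z(10) = -238*(-20 + 10) = -238*(-10) = 2380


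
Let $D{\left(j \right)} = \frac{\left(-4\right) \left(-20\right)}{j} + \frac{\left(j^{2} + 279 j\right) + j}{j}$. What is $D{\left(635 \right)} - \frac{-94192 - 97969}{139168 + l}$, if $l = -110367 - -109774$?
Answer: $\frac{16129729522}{17599025} \approx 916.51$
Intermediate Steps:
$l = -593$ ($l = -110367 + 109774 = -593$)
$D{\left(j \right)} = \frac{80}{j} + \frac{j^{2} + 280 j}{j}$
$D{\left(635 \right)} - \frac{-94192 - 97969}{139168 + l} = \left(280 + 635 + \frac{80}{635}\right) - \frac{-94192 - 97969}{139168 - 593} = \left(280 + 635 + 80 \cdot \frac{1}{635}\right) - - \frac{192161}{138575} = \left(280 + 635 + \frac{16}{127}\right) - \left(-192161\right) \frac{1}{138575} = \frac{116221}{127} - - \frac{192161}{138575} = \frac{116221}{127} + \frac{192161}{138575} = \frac{16129729522}{17599025}$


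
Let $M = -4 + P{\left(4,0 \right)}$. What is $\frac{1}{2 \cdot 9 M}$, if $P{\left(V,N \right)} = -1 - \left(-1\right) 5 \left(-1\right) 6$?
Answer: $- \frac{1}{630} \approx -0.0015873$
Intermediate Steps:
$P{\left(V,N \right)} = -31$ ($P{\left(V,N \right)} = -1 - \left(-5\right) \left(-1\right) 6 = -1 - 5 \cdot 6 = -1 - 30 = -31$)
$M = -35$ ($M = -4 - 31 = -35$)
$\frac{1}{2 \cdot 9 M} = \frac{1}{2 \cdot 9 \left(-35\right)} = \frac{1}{18 \left(-35\right)} = \frac{1}{-630} = - \frac{1}{630}$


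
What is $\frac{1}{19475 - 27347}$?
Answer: $- \frac{1}{7872} \approx -0.00012703$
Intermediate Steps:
$\frac{1}{19475 - 27347} = \frac{1}{-7872} = - \frac{1}{7872}$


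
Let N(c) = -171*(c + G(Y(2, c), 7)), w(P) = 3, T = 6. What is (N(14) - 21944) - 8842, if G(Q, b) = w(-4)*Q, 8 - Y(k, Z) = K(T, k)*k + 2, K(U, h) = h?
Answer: -34206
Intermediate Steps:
Y(k, Z) = 6 - k**2 (Y(k, Z) = 8 - (k*k + 2) = 8 - (k**2 + 2) = 8 - (2 + k**2) = 8 + (-2 - k**2) = 6 - k**2)
G(Q, b) = 3*Q
N(c) = -1026 - 171*c (N(c) = -171*(c + 3*(6 - 1*2**2)) = -171*(c + 3*(6 - 1*4)) = -171*(c + 3*(6 - 4)) = -171*(c + 3*2) = -171*(c + 6) = -171*(6 + c) = -1026 - 171*c)
(N(14) - 21944) - 8842 = ((-1026 - 171*14) - 21944) - 8842 = ((-1026 - 2394) - 21944) - 8842 = (-3420 - 21944) - 8842 = -25364 - 8842 = -34206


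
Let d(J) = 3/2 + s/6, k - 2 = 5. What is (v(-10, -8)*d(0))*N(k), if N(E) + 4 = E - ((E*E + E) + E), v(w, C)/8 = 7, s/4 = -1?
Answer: -2800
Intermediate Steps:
s = -4 (s = 4*(-1) = -4)
v(w, C) = 56 (v(w, C) = 8*7 = 56)
k = 7 (k = 2 + 5 = 7)
d(J) = 5/6 (d(J) = 3/2 - 4/6 = 3*(1/2) - 4*1/6 = 3/2 - 2/3 = 5/6)
N(E) = -4 - E - E**2 (N(E) = -4 + (E - ((E*E + E) + E)) = -4 + (E - ((E**2 + E) + E)) = -4 + (E - ((E + E**2) + E)) = -4 + (E - (E**2 + 2*E)) = -4 + (E + (-E**2 - 2*E)) = -4 + (-E - E**2) = -4 - E - E**2)
(v(-10, -8)*d(0))*N(k) = (56*(5/6))*(-4 - 1*7 - 1*7**2) = 140*(-4 - 7 - 1*49)/3 = 140*(-4 - 7 - 49)/3 = (140/3)*(-60) = -2800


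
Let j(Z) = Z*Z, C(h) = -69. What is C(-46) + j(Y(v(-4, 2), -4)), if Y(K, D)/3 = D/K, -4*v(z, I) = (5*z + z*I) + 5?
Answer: -34197/529 ≈ -64.645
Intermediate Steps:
v(z, I) = -5/4 - 5*z/4 - I*z/4 (v(z, I) = -((5*z + z*I) + 5)/4 = -((5*z + I*z) + 5)/4 = -(5 + 5*z + I*z)/4 = -5/4 - 5*z/4 - I*z/4)
Y(K, D) = 3*D/K (Y(K, D) = 3*(D/K) = 3*D/K)
j(Z) = Z²
C(-46) + j(Y(v(-4, 2), -4)) = -69 + (3*(-4)/(-5/4 - 5/4*(-4) - ¼*2*(-4)))² = -69 + (3*(-4)/(-5/4 + 5 + 2))² = -69 + (3*(-4)/(23/4))² = -69 + (3*(-4)*(4/23))² = -69 + (-48/23)² = -69 + 2304/529 = -34197/529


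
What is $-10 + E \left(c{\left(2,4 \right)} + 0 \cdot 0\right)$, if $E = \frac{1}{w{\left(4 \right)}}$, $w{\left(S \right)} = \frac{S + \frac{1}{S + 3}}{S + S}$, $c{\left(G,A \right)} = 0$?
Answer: $-10$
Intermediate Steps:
$w{\left(S \right)} = \frac{S + \frac{1}{3 + S}}{2 S}$
$E = \frac{56}{29}$ ($E = \frac{1}{\frac{1}{2} \cdot \frac{1}{4} \frac{1}{3 + 4} \left(1 + 4^{2} + 3 \cdot 4\right)} = \frac{1}{\frac{1}{2} \cdot \frac{1}{4} \cdot \frac{1}{7} \left(1 + 16 + 12\right)} = \frac{1}{\frac{1}{2} \cdot \frac{1}{4} \cdot \frac{1}{7} \cdot 29} = \frac{1}{\frac{29}{56}} = \frac{56}{29} \approx 1.931$)
$-10 + E \left(c{\left(2,4 \right)} + 0 \cdot 0\right) = -10 + \frac{56 \left(0 + 0 \cdot 0\right)}{29} = -10 + \frac{56 \left(0 + 0\right)}{29} = -10 + \frac{56}{29} \cdot 0 = -10 + 0 = -10$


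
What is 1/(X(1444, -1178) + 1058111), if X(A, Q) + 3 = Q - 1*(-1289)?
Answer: 1/1058219 ≈ 9.4498e-7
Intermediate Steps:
X(A, Q) = 1286 + Q (X(A, Q) = -3 + (Q - 1*(-1289)) = -3 + (Q + 1289) = -3 + (1289 + Q) = 1286 + Q)
1/(X(1444, -1178) + 1058111) = 1/((1286 - 1178) + 1058111) = 1/(108 + 1058111) = 1/1058219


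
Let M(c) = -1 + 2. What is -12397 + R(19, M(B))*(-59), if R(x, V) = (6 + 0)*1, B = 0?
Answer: -12751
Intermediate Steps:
M(c) = 1
R(x, V) = 6 (R(x, V) = 6*1 = 6)
-12397 + R(19, M(B))*(-59) = -12397 + 6*(-59) = -12397 - 354 = -12751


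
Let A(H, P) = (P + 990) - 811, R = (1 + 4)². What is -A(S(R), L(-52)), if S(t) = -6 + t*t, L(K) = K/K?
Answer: -180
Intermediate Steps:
L(K) = 1
R = 25 (R = 5² = 25)
S(t) = -6 + t²
A(H, P) = 179 + P (A(H, P) = (990 + P) - 811 = 179 + P)
-A(S(R), L(-52)) = -(179 + 1) = -1*180 = -180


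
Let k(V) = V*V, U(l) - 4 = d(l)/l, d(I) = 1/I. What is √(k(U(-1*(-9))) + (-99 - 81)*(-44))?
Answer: √52068745/81 ≈ 89.085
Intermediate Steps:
U(l) = 4 + l⁻² (U(l) = 4 + 1/(l*l) = 4 + l⁻²)
k(V) = V²
√(k(U(-1*(-9))) + (-99 - 81)*(-44)) = √((4 + (-1*(-9))⁻²)² + (-99 - 81)*(-44)) = √((4 + 9⁻²)² - 180*(-44)) = √((4 + 1/81)² + 7920) = √((325/81)² + 7920) = √(105625/6561 + 7920) = √(52068745/6561) = √52068745/81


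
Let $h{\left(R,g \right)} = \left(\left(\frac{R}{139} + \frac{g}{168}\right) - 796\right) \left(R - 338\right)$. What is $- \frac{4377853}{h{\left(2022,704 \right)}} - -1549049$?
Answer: $\frac{5918479350009187}{3820709720} \approx 1.5491 \cdot 10^{6}$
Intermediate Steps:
$h{\left(R,g \right)} = \left(-338 + R\right) \left(-796 + \frac{R}{139} + \frac{g}{168}\right)$ ($h{\left(R,g \right)} = \left(\left(R \frac{1}{139} + g \frac{1}{168}\right) - 796\right) \left(-338 + R\right) = \left(\left(\frac{R}{139} + \frac{g}{168}\right) - 796\right) \left(-338 + R\right) = \left(-796 + \frac{R}{139} + \frac{g}{168}\right) \left(-338 + R\right) = \left(-338 + R\right) \left(-796 + \frac{R}{139} + \frac{g}{168}\right)$)
$- \frac{4377853}{h{\left(2022,704 \right)}} - -1549049 = - \frac{4377853}{269048 - \frac{224405604}{139} - \frac{29744}{21} + \frac{2022^{2}}{139} + \frac{1}{168} \cdot 2022 \cdot 704} - -1549049 = - \frac{4377853}{269048 - \frac{224405604}{139} - \frac{29744}{21} + \frac{1}{139} \cdot 4088484 + \frac{59312}{7}} + 1549049 = - \frac{4377853}{269048 - \frac{224405604}{139} - \frac{29744}{21} + \frac{4088484}{139} + \frac{59312}{7}} + 1549049 = - \frac{4377853}{- \frac{3820709720}{2919}} + 1549049 = \left(-4377853\right) \left(- \frac{2919}{3820709720}\right) + 1549049 = \frac{12778952907}{3820709720} + 1549049 = \frac{5918479350009187}{3820709720}$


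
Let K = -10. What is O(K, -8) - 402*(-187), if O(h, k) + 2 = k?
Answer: 75164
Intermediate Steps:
O(h, k) = -2 + k
O(K, -8) - 402*(-187) = (-2 - 8) - 402*(-187) = -10 + 75174 = 75164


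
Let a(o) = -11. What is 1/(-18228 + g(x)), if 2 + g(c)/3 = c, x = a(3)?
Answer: -1/18267 ≈ -5.4744e-5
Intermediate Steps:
x = -11
g(c) = -6 + 3*c
1/(-18228 + g(x)) = 1/(-18228 + (-6 + 3*(-11))) = 1/(-18228 + (-6 - 33)) = 1/(-18228 - 39) = 1/(-18267) = -1/18267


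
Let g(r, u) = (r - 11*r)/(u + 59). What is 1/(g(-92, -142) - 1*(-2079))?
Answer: 83/171637 ≈ 0.00048358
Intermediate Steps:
g(r, u) = -10*r/(59 + u) (g(r, u) = (-10*r)/(59 + u) = -10*r/(59 + u))
1/(g(-92, -142) - 1*(-2079)) = 1/(-10*(-92)/(59 - 142) - 1*(-2079)) = 1/(-10*(-92)/(-83) + 2079) = 1/(-10*(-92)*(-1/83) + 2079) = 1/(-920/83 + 2079) = 1/(171637/83) = 83/171637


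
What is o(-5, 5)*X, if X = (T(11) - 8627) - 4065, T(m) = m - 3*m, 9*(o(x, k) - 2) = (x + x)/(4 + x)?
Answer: -118664/3 ≈ -39555.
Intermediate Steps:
o(x, k) = 2 + 2*x/(9*(4 + x)) (o(x, k) = 2 + ((x + x)/(4 + x))/9 = 2 + ((2*x)/(4 + x))/9 = 2 + (2*x/(4 + x))/9 = 2 + 2*x/(9*(4 + x)))
T(m) = -2*m
X = -12714 (X = (-2*11 - 8627) - 4065 = (-22 - 8627) - 4065 = -8649 - 4065 = -12714)
o(-5, 5)*X = (4*(18 + 5*(-5))/(9*(4 - 5)))*(-12714) = ((4/9)*(18 - 25)/(-1))*(-12714) = ((4/9)*(-1)*(-7))*(-12714) = (28/9)*(-12714) = -118664/3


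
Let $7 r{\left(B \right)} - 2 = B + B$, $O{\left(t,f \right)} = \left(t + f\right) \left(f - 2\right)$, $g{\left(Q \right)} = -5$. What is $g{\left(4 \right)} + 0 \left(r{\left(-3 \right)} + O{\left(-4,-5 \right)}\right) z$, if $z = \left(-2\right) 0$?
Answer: $-5$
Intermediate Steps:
$O{\left(t,f \right)} = \left(-2 + f\right) \left(f + t\right)$ ($O{\left(t,f \right)} = \left(f + t\right) \left(-2 + f\right) = \left(-2 + f\right) \left(f + t\right)$)
$z = 0$
$r{\left(B \right)} = \frac{2}{7} + \frac{2 B}{7}$ ($r{\left(B \right)} = \frac{2}{7} + \frac{B + B}{7} = \frac{2}{7} + \frac{2 B}{7}$)
$g{\left(4 \right)} + 0 \left(r{\left(-3 \right)} + O{\left(-4,-5 \right)}\right) z = -5 + 0 \left(\left(\frac{2}{7} + \frac{2}{7} \left(-3\right)\right) - \left(-38 - 25\right)\right) 0 = -5 + 0 \left(\left(\frac{2}{7} - \frac{6}{7}\right) + \left(25 + 10 + 8 + 20\right)\right) 0 = -5 + 0 \left(- \frac{4}{7} + 63\right) 0 = -5 + 0 \cdot \frac{437}{7} \cdot 0 = -5 + 0 \cdot 0 = -5 + 0 = -5$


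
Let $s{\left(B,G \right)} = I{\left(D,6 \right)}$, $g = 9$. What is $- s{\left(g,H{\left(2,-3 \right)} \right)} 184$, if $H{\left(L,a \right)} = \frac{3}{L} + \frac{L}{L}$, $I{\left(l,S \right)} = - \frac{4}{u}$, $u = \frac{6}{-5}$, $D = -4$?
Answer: $- \frac{1840}{3} \approx -613.33$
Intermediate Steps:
$u = - \frac{6}{5}$ ($u = 6 \left(- \frac{1}{5}\right) = - \frac{6}{5} \approx -1.2$)
$I{\left(l,S \right)} = \frac{10}{3}$ ($I{\left(l,S \right)} = - \frac{4}{- \frac{6}{5}} = \left(-4\right) \left(- \frac{5}{6}\right) = \frac{10}{3}$)
$H{\left(L,a \right)} = 1 + \frac{3}{L}$ ($H{\left(L,a \right)} = \frac{3}{L} + 1 = 1 + \frac{3}{L}$)
$s{\left(B,G \right)} = \frac{10}{3}$
$- s{\left(g,H{\left(2,-3 \right)} \right)} 184 = - \frac{10 \cdot 184}{3} = \left(-1\right) \frac{1840}{3} = - \frac{1840}{3}$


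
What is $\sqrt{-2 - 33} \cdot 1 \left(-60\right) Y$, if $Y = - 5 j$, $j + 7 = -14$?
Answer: $- 6300 i \sqrt{35} \approx - 37271.0 i$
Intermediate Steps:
$j = -21$ ($j = -7 - 14 = -21$)
$Y = 105$ ($Y = \left(-5\right) \left(-21\right) = 105$)
$\sqrt{-2 - 33} \cdot 1 \left(-60\right) Y = \sqrt{-2 - 33} \cdot 1 \left(-60\right) 105 = \sqrt{-35} \cdot 1 \left(-60\right) 105 = i \sqrt{35} \cdot 1 \left(-60\right) 105 = i \sqrt{35} \left(-60\right) 105 = - 60 i \sqrt{35} \cdot 105 = - 6300 i \sqrt{35}$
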